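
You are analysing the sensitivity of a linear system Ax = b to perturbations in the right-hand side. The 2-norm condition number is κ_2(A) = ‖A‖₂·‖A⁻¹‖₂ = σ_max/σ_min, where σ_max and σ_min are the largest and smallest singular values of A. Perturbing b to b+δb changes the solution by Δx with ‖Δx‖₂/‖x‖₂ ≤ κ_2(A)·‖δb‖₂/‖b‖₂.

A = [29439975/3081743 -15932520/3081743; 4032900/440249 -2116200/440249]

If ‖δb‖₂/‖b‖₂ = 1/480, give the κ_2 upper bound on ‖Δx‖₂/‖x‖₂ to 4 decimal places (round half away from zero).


0.3256

form AᵀA = [1978194965625/11292675289 -1054981827000/11292675289; -1054981827000/11292675289 562761014400/11292675289] with trace 8792235225/39075001 and determinant 81000000/39075001
λ_max, λ_min = (8792235225/39075001 ± √77290739951406800625/1526855703150001)/2 = 225, 360000/39075001
κ = σ_max/σ_min = 15/(600/6251) = 156.2750
κ_2(A)·‖δb‖/‖b‖ = 0.3256


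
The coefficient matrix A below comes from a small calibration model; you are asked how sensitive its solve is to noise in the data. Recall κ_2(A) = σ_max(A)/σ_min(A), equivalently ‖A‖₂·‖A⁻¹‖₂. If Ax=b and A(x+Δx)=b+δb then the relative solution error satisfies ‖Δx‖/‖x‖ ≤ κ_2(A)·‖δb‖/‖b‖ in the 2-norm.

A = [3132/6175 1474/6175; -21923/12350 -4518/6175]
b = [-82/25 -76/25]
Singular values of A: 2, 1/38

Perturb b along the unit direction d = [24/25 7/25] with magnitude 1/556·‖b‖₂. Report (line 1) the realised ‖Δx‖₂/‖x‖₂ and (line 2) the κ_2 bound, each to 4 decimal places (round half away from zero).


0.0020
0.1367

largest singular value 2, smallest 1/38
condition number: 2 ÷ (1/38) = 76.0000
bound on ‖Δx‖/‖x‖: κ·ε = 76.0000·1/556 = 0.1367
solve Ax = b  →  x = [59.3846 -139.9231]
2-norm of b is 4.4721; of x, 152.0033
Δx = A⁻¹·δb where δb = 1/556·4.4721·d; ‖Δx‖ = 0.3056
relative error = 0.0020
tightness: 0.0020 against a bound of 0.1367 (unrounded ratio ≈ 0.0147)


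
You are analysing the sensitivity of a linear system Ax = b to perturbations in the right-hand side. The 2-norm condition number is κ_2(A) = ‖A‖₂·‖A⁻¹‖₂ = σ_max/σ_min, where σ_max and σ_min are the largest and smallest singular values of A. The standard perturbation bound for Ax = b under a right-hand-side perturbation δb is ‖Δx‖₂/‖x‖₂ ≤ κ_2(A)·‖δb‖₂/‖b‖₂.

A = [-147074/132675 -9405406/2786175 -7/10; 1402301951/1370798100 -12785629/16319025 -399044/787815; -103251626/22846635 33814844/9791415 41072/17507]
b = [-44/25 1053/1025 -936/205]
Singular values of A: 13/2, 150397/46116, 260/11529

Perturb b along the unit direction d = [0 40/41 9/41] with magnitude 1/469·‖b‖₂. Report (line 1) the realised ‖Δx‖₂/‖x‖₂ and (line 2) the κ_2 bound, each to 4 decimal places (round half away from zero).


largest singular value 13/2, smallest 260/11529
condition number: (13/2) ÷ (260/11529) = 288.2250
perturbation bound = 288.2250·1/469 = 0.6146
solve Ax = b  →  x = [1.0579 0.2231 -0.2367]
‖b‖₂ = 5.0000 and ‖x‖₂ = 1.1067
re-solving with b+δb shifts x by Δx of norm 0.4727
relative error = 0.4271
tightness: 0.4271 against a bound of 0.6146 (unrounded ratio ≈ 0.6950)

0.4271
0.6146


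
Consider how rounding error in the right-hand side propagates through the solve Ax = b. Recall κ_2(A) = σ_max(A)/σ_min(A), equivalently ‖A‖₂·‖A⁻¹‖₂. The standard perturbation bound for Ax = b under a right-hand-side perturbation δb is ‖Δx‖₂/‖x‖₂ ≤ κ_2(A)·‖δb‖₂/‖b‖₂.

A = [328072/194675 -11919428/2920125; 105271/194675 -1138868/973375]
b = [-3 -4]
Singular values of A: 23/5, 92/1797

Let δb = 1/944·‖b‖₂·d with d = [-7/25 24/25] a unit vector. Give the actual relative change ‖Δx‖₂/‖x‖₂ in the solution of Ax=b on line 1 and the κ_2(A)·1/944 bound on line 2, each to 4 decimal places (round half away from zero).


from the listed singular values, σ₁ = 23/5, σ_n = 92/1797
κ_2(A) = (23/5) / (92/1797) = 89.8500
worst-case relative error ≤ 89.8500 × 1/944 = 0.0952
solve Ax = b  →  x = [-54.4247 -21.7349]
‖b‖₂ = 5.0000 and ‖x‖₂ = 58.6043
Δx = A⁻¹·δb where δb = 1/944·5.0000·d; ‖Δx‖ = 0.1035
dividing the unrounded norms, ‖Δx‖/‖x‖ = 0.0018
so the bound overstates the realised error by a factor of ≈ 53.9159 (computed from the unrounded values)

0.0018
0.0952


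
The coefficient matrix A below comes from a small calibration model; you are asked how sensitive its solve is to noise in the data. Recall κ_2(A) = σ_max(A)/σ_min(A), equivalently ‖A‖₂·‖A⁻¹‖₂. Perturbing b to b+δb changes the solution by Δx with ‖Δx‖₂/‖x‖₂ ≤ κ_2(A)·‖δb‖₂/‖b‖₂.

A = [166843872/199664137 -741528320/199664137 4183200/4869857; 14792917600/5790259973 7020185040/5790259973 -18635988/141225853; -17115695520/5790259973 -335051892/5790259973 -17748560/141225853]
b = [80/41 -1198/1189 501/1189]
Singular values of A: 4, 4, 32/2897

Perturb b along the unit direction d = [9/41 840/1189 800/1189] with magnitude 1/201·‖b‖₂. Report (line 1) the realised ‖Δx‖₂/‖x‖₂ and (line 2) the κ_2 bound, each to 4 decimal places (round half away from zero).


from the listed singular values, σ₁ = 4, σ_n = 32/2897
κ_2(A) = 4 / (32/2897) = 362.1250
perturbation bound = 362.1250·1/201 = 1.8016
solve Ax = b  →  x = [-0.1368 -0.5308 0.1098]
‖b‖ = 2.2361, ‖x‖ = 0.5590
re-solving with b+δb shifts x by Δx of norm 1.0071
relative error = 1.8016
realised/bound = 1 exactly: the bound is attained for this b and d

1.8016
1.8016


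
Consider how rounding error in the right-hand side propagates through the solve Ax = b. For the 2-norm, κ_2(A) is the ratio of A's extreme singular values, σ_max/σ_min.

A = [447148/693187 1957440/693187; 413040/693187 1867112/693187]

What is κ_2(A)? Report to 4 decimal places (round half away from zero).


AᵀA = [440598544/571353409 1957737600/571353409; 1957737600/571353409 8701163584/571353409]; tr = 5438288/339889, det = 1024/339889
eigenvalues of AᵀA: λ = (tr ± √(tr²−4·det))/2 = 16, 64/339889
κ_2(A) = √(λ_max/λ_min) = √(16 / (64/339889)) = 291.5000

291.5000


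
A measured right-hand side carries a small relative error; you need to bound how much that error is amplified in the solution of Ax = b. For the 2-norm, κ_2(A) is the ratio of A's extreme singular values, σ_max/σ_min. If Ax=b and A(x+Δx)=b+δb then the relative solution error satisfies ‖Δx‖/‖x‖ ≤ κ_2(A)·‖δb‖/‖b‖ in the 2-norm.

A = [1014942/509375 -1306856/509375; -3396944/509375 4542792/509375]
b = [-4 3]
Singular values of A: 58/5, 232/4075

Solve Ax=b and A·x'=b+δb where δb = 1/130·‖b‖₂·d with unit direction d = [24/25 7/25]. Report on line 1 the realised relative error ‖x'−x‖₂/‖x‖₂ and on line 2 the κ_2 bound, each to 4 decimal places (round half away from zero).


from the listed singular values, σ₁ = 58/5, σ_n = 232/4075
κ_2(A) = (58/5) / (232/4075) = 203.7500
bound on ‖Δx‖/‖x‖: κ·ε = 203.7500·1/130 = 1.5673
solve Ax = b  →  x = [-42.3621 -31.3405]
2-norm of b is 5.0000; of x, 52.6951
with δb = [0.0369 0.0108], A·Δx = δb → ‖Δx‖ = 0.6756
dividing the unrounded norms, ‖Δx‖/‖x‖ = 0.0128
realised/bound (from unrounded values) ≈ 0.0082

0.0128
1.5673


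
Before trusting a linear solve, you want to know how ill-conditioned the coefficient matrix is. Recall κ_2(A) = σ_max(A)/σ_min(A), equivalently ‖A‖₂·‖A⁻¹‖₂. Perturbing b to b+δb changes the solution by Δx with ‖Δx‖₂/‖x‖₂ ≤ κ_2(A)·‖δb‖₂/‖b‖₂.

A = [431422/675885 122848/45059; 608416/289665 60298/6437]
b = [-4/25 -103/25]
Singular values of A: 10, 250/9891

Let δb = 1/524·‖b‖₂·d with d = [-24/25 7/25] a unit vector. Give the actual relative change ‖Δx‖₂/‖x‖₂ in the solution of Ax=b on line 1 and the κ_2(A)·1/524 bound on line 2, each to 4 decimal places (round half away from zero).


largest singular value 10, smallest 250/9891
κ_2(A) = 10 / (250/9891) = 395.6400
worst-case relative error ≤ 395.6400 × 1/524 = 0.7550
solve Ax = b  →  x = [38.5112 -9.0750]
‖b‖₂ = 4.1231 and ‖x‖₂ = 39.5660
with δb = [-0.0076 0.0022], A·Δx = δb → ‖Δx‖ = 0.3113
dividing the unrounded norms, ‖Δx‖/‖x‖ = 0.0079
realised/bound (from unrounded values) ≈ 0.0104

0.0079
0.7550


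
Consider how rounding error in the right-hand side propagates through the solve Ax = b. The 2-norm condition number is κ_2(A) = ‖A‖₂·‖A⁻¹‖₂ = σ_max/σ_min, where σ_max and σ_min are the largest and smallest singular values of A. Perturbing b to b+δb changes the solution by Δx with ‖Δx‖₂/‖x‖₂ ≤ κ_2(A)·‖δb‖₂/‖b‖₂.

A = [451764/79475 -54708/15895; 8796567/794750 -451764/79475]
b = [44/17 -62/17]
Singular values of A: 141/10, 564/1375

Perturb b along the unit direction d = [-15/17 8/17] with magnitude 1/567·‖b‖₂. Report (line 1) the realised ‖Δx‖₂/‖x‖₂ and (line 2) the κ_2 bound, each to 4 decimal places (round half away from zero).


0.0020
0.0606

σ_max = 141/10, σ_min = 564/1375
κ_2(A) = (141/10) / (564/1375) = 34.3750
worst-case relative error ≤ 34.3750 × 1/567 = 0.0606
solve Ax = b  →  x = [-4.7142 -8.5378]
‖b‖ = 4.4721, ‖x‖ = 9.7528
Δx = A⁻¹·δb where δb = 1/567·4.4721·d; ‖Δx‖ = 0.0192
relative error = 0.0020
realised/bound (from unrounded values) ≈ 0.0325


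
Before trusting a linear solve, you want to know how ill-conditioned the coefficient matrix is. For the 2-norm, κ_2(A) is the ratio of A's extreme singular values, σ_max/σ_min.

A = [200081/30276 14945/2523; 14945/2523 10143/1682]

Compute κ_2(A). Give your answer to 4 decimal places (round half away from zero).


AᵀA = [85844521/1089936 6799975/90828; 6799975/90828 2163301/30276]; tr = 194677/1296, det = 117649/5184
char-poly roots: 2401/16 and 49/324
so κ_2 = √((2401/16) / (49/324)) = 31.5000

31.5000


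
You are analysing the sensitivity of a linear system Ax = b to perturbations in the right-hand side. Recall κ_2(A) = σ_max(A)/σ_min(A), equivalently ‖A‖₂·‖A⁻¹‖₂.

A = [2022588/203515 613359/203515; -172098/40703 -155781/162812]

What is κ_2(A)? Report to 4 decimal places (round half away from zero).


AᵀA = [28587605076/245079025 16664290461/490158050; 16664290461/490158050 39207344409/3921264400]; tr = 19864361025/156850576, det = 102515625/9803161
solving λ² − 19864361025/156850576·λ + 102515625/9803161 = 0 gives λ = 2025/16, 810000/9803161
κ_2(A) = √(λ_max/λ_min) = √((2025/16) / (810000/9803161)) = 39.1375

39.1375


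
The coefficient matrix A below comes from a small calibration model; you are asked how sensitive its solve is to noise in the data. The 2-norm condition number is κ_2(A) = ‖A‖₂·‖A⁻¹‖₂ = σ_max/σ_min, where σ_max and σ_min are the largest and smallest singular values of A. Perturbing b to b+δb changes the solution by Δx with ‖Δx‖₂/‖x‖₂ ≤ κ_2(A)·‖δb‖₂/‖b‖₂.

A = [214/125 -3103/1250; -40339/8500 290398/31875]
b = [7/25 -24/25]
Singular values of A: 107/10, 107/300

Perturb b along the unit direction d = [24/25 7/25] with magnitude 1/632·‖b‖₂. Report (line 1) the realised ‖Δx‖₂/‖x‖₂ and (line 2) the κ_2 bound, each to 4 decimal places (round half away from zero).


σ_max = 107/10, σ_min = 107/300
condition number: (107/10) ÷ (107/300) = 30.0000
perturbation bound = 30.0000·1/632 = 0.0475
solve Ax = b  →  x = [0.0440 -0.0825]
2-norm of b is 1.0000; of x, 0.0935
δb = ε·‖b‖·d = [0.0015 0.0004]; solving A·Δx = δb gives ‖Δx‖ = 0.0044
relative error = 0.0475
so the bound is sharp here: realised error equals the bound

0.0475
0.0475


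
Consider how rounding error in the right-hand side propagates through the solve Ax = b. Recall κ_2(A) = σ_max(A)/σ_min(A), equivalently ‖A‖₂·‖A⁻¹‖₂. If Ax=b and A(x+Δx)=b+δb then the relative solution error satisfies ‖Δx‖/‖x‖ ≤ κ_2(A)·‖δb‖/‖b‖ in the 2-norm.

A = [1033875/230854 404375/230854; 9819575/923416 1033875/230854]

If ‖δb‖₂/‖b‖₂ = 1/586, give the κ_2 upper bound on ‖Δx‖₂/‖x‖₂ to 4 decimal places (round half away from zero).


0.1865

form AᵀA = [671753925625/5045545024 69967490625/1261386256; 69967490625/1261386256 3646203125/157673282] with trace 4665280625/29855296 and determinant 244140625/119421184
char-poly roots: 625/4 and 390625/29855296
so κ_2 = √((625/4) / (390625/29855296)) = 109.2800
κ_2(A)·‖δb‖/‖b‖ = 0.1865


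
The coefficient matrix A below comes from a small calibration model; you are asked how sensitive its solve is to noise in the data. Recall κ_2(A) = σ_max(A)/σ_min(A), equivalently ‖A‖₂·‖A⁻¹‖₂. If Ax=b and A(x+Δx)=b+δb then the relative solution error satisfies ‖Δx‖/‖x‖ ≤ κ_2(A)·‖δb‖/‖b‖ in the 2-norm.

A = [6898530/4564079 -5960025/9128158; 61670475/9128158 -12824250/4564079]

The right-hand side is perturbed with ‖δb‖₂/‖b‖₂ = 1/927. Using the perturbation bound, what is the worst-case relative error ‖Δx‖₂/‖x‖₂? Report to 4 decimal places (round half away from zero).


0.3695

AᵀA = [2375732511225/49567679044 -247469661000/12391919761; -247469661000/12391919761 412473200625/49567679044]; tr = 8249129325/146649938, det = 31640625/1173199504
λ_max, λ_min = (8249129325/146649938 ± √17011453643181922500/5376551078850961)/2 = 225/4, 140625/293299876
κ_2(A) = √(λ_max/λ_min) = √((225/4) / (140625/293299876)) = 342.5200
κ_2(A)·‖δb‖/‖b‖ = 0.3695


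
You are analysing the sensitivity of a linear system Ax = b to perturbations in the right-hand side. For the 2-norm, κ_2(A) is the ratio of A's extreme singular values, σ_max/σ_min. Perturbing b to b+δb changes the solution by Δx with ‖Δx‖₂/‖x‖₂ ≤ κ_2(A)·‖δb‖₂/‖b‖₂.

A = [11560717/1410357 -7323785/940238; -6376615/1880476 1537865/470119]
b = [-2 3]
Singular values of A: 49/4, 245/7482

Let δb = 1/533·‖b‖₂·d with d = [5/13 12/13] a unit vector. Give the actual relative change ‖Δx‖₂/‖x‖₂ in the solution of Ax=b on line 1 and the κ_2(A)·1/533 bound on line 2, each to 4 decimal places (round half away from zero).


largest singular value 49/4, smallest 245/7482
condition number: (49/4) ÷ (245/7482) = 374.1000
perturbation bound = 374.1000·1/533 = 0.7019
solve Ax = b  →  x = [41.9451 44.3975]
‖b‖₂ = 3.6056 and ‖x‖₂ = 61.0780
Δx = A⁻¹·δb where δb = 1/533·3.6056·d; ‖Δx‖ = 0.2066
relative error = 0.0034
so the bound overstates the realised error by a factor of ≈ 207.5150 (computed from the unrounded values)

0.0034
0.7019


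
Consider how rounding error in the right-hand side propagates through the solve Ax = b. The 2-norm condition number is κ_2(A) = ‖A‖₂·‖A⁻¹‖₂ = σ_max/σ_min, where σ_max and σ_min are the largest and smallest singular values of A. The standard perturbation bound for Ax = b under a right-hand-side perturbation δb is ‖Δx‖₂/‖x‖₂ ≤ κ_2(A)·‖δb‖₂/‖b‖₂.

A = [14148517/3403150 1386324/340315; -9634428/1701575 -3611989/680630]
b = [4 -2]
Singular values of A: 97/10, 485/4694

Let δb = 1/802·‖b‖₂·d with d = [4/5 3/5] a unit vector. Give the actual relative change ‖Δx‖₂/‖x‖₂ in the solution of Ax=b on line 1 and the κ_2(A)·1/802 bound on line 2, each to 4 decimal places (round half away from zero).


largest singular value 97/10, smallest 485/4694
κ = σ_max/σ_min = (97/10)/(485/4694) = 93.8800
perturbation bound = 93.8800·1/802 = 0.1171
solve Ax = b  →  x = [-13.0508 14.3013]
‖b‖ = 4.4721, ‖x‖ = 19.3611
re-solving with b+δb shifts x by Δx of norm 0.0540
relative error = 0.0028
so the bound overstates the realised error by a factor of ≈ 41.9939 (computed from the unrounded values)

0.0028
0.1171


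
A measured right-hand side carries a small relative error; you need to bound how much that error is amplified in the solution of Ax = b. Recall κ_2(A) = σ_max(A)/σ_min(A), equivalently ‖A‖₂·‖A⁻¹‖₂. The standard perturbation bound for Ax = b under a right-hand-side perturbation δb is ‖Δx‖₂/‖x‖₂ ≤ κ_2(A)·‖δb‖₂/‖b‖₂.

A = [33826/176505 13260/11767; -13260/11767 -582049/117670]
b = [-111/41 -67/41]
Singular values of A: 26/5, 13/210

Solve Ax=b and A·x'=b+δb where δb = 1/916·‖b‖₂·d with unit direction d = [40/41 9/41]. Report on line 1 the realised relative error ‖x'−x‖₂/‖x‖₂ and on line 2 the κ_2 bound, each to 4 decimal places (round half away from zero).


0.0012
0.0917

from the listed singular values, σ₁ = 26/5, σ_n = 13/210
κ = σ_max/σ_min = (26/5)/(13/210) = 84.0000
worst-case relative error ≤ 84.0000 × 1/916 = 0.0917
solve Ax = b  →  x = [47.3218 -10.4503]
2-norm of b is 3.1623; of x, 48.4619
δb = ε·‖b‖·d = [0.0034 0.0008]; solving A·Δx = δb gives ‖Δx‖ = 0.0558
realised ‖Δx‖/‖x‖ = 0.0012
so the bound overstates the realised error by a factor of ≈ 79.6900 (computed from the unrounded values)


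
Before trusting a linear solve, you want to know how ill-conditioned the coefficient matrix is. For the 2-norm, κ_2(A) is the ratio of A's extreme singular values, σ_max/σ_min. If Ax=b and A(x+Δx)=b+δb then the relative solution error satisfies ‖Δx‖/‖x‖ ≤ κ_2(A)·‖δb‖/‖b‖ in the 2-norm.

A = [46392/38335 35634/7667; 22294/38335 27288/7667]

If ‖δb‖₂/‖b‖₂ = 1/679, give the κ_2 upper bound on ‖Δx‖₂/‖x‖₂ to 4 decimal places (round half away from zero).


AᵀA = [105969604/58782889 452298240/58782889; 452298240/58782889 2014416900/58782889]; tr = 1261384/34969, det = 90000/34969
λ_max, λ_min = (1261384/34969 ± √1578500755456/1222830961)/2 = 36, 2500/34969
so κ_2 = √(36 / (2500/34969)) = 22.4400
bound on ‖Δx‖/‖x‖: κ·ε = 22.4400·1/679 = 0.0330

0.0330


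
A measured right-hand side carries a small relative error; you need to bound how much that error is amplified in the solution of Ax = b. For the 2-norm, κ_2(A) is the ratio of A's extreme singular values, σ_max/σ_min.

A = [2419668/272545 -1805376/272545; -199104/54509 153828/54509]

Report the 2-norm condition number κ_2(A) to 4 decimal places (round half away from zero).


form AᵀA = [40508007696/439531225 -30379318272/439531225; -30379318272/439531225 22786738704/439531225] with trace 2531789856/17581249 and determinant 12960000/17581249
char-poly roots: 144 and 90000/17581249
so κ_2 = √(144 / (90000/17581249)) = 167.7200

167.7200


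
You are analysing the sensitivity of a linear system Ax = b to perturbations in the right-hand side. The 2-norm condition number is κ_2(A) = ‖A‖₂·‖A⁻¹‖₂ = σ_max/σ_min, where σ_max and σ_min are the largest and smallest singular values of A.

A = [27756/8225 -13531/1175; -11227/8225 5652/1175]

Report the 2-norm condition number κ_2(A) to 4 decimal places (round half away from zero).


AᵀA = [179288213/13530125 -87804288/1932875; -87804288/1932875 43006613/276125]; tr = 18292898/108241, det = 28561/108241
eigenvalues of AᵀA: λ = (tr ± √(tr²−4·det))/2 = 169, 169/108241
σ_max=√169=13, σ_min=√(169/108241)=(13/329) → κ = 329.0000

329.0000


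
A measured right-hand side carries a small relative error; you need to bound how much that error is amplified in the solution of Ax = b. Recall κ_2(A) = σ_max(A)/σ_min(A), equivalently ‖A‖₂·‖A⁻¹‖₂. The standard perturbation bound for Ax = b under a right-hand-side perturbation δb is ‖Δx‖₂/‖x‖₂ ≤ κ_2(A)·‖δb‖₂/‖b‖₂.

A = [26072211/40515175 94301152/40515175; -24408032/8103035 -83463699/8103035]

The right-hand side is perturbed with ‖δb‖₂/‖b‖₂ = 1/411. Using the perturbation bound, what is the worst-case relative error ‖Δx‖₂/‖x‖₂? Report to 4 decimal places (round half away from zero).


0.7694

form AᵀA = [9264462129241/976489830625 31759818818112/976489830625; 31759818818112/976489830625 108891989017009/976489830625] with trace 189050321834/1562383729 and determinant 228765625/1562383729
eigenvalues of AᵀA: λ = (tr ± √(tr²−4·det))/2 = 121, 1890625/1562383729
κ = σ_max/σ_min = 11/(1375/39527) = 316.2160
κ_2(A)·‖δb‖/‖b‖ = 0.7694


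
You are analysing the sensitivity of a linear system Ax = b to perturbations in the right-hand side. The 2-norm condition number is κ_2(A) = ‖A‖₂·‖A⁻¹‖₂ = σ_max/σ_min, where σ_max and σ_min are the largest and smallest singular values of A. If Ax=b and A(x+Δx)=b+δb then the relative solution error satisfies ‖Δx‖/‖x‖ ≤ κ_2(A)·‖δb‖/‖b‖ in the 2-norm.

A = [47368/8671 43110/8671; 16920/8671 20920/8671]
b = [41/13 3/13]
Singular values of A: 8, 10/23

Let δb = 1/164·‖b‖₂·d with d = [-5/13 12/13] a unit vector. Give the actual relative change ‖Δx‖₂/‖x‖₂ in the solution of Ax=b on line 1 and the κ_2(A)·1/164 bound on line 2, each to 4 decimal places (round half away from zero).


0.0190
0.1122

largest singular value 8, smallest 10/23
κ_2(A) = 8 / (10/23) = 18.4000
κ_2(A)·‖δb‖/‖b‖ = 0.1122
solve Ax = b  →  x = [1.8578 -1.4069]
‖b‖ = 3.1623, ‖x‖ = 2.3304
δb = ε·‖b‖·d = [-0.0074 0.0178]; solving A·Δx = δb gives ‖Δx‖ = 0.0443
dividing the unrounded norms, ‖Δx‖/‖x‖ = 0.0190
so the bound overstates the realised error by a factor of ≈ 5.8954 (computed from the unrounded values)


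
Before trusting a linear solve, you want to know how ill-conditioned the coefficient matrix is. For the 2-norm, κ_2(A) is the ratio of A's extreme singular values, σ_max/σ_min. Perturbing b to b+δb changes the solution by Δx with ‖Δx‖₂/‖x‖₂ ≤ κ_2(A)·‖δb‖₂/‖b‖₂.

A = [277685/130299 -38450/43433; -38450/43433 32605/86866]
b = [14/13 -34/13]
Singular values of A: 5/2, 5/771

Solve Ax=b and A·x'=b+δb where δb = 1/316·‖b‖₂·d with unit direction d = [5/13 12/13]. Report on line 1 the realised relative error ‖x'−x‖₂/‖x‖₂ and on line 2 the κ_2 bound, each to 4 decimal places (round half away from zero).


0.0045
1.2199

σ_max = 5/2, σ_min = 5/771
κ_2(A) = (5/2) / (5/771) = 385.5000
bound on ‖Δx‖/‖x‖: κ·ε = 385.5000·1/316 = 1.2199
solve Ax = b  →  x = [-117.8769 -284.9846]
‖b‖ = 2.8284, ‖x‖ = 308.4010
re-solving with b+δb shifts x by Δx of norm 1.3802
dividing the unrounded norms, ‖Δx‖/‖x‖ = 0.0045
tightness: 0.0045 against a bound of 1.2199 (unrounded ratio ≈ 0.0037)


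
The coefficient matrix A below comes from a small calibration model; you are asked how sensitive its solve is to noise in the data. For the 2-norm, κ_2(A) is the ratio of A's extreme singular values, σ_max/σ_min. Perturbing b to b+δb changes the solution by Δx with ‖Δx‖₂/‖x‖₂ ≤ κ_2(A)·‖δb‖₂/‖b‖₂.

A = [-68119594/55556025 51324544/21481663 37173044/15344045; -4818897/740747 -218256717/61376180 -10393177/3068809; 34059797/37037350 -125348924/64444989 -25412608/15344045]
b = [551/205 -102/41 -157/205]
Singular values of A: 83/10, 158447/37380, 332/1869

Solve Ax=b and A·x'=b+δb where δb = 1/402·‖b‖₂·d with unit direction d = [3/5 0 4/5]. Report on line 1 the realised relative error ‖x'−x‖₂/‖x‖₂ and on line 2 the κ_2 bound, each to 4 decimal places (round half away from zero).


0.0093
0.1162

σ_max = 83/10, σ_min = 332/1869
condition number: (83/10) ÷ (332/1869) = 46.7250
κ_2(A)·‖δb‖/‖b‖ = 0.1162
solve Ax = b  →  x = [-0.0637 -3.4545 4.4841]
‖b‖ = 3.7417, ‖x‖ = 5.6608
δb = ε·‖b‖·d = [0.0056 0.0000 0.0074]; solving A·Δx = δb gives ‖Δx‖ = 0.0524
dividing the unrounded norms, ‖Δx‖/‖x‖ = 0.0093
realised/bound (from unrounded values) ≈ 0.0796


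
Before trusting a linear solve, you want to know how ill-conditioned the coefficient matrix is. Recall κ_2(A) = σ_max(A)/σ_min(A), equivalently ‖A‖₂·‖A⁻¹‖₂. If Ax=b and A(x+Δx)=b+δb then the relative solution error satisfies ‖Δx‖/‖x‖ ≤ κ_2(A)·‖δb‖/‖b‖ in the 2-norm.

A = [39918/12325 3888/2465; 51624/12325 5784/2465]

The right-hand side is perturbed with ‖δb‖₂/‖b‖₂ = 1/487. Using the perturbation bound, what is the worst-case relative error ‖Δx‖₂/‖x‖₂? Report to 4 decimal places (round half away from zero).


0.0744

AᵀA = [170339364/6076225 18151776/1215245; 18151776/1215245 1942848/243049]; tr = 757476/21025, det = 20736/21025
eigenvalues of AᵀA: λ = (tr ± √(tr²−4·det))/2 = 36, 576/21025
κ = σ_max/σ_min = 6/(24/145) = 36.2500
worst-case relative error ≤ 36.2500 × 1/487 = 0.0744


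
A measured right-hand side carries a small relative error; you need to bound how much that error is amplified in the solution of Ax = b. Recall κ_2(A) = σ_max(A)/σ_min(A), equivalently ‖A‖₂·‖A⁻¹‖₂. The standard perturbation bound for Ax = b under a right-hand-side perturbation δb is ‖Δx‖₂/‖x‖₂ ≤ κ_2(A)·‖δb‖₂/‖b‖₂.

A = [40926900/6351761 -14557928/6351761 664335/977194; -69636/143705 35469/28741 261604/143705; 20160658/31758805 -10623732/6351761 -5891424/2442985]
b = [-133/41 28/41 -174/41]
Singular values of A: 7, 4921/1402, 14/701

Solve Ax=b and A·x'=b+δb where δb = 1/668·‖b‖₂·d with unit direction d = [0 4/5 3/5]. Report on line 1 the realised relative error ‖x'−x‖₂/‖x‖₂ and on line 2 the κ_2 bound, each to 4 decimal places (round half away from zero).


largest singular value 7, smallest 14/701
κ_2(A) = 7 / (14/701) = 350.5000
worst-case relative error ≤ 350.5000 × 1/668 = 0.5247
solve Ax = b  →  x = [33.6124 82.1554 -46.3719]
‖b‖₂ = 5.3852 and ‖x‖₂ = 100.1481
Δx = A⁻¹·δb where δb = 1/668·5.3852·d; ‖Δx‖ = 0.4037
relative error = 0.0040
realised/bound (from unrounded values) ≈ 0.0077

0.0040
0.5247


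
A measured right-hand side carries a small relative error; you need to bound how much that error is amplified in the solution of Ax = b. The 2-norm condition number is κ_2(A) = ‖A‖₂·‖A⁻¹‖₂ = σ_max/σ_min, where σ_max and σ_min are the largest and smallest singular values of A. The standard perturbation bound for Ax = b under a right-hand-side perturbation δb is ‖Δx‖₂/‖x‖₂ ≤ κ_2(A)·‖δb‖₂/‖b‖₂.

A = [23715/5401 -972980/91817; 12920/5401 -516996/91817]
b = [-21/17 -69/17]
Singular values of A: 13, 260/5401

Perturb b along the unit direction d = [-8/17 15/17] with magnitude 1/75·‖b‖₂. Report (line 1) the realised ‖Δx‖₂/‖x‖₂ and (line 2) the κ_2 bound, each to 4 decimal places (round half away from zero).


0.0189
3.6007

largest singular value 13, smallest 260/5401
κ_2(A) = 13 / (260/5401) = 270.0500
bound on ‖Δx‖/‖x‖: κ·ε = 270.0500·1/75 = 3.6007
solve Ax = b  →  x = [-57.6142 -23.7559]
‖b‖₂ = 4.2426 and ‖x‖₂ = 62.3197
δb = ε·‖b‖·d = [-0.0266 0.0499]; solving A·Δx = δb gives ‖Δx‖ = 1.1751
dividing the unrounded norms, ‖Δx‖/‖x‖ = 0.0189
so the bound overstates the realised error by a factor of ≈ 190.9555 (computed from the unrounded values)


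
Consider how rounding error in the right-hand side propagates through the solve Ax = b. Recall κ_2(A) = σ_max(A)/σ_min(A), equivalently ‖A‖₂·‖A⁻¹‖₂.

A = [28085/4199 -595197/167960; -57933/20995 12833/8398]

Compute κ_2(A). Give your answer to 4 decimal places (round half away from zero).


M = AᵀA = [8031818/153425 -6853437/245480; -6853437/245480 146235233/9819200]. tr(M)=7767901/115520, det(M)=2825761/14440000
eigenvalues of AᵀA: λ = (tr ± √(tr²−4·det))/2 = 1681/25, 1681/577600
κ = σ_max/σ_min = (41/5)/(41/760) = 152.0000

152.0000


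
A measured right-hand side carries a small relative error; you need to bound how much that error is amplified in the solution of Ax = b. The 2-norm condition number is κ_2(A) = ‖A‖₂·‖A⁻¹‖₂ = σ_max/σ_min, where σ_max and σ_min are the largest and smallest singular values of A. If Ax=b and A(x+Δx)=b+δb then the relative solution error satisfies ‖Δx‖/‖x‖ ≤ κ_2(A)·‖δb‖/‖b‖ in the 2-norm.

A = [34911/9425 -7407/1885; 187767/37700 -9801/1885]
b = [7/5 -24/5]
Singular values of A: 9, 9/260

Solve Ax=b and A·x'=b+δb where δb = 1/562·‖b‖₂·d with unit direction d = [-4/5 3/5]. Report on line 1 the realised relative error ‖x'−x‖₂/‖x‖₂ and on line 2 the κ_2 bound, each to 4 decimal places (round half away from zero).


0.0022
0.4626

from the listed singular values, σ₁ = 9, σ_n = 9/260
κ = σ_max/σ_min = 9/(9/260) = 260.0000
worst-case relative error ≤ 260.0000 × 1/562 = 0.4626
solve Ax = b  →  x = [-83.9080 -79.4521]
2-norm of b is 5.0000; of x, 115.5560
δb = ε·‖b‖·d = [-0.0071 0.0053]; solving A·Δx = δb gives ‖Δx‖ = 0.2570
relative error = 0.0022
realised/bound (from unrounded values) ≈ 0.0048


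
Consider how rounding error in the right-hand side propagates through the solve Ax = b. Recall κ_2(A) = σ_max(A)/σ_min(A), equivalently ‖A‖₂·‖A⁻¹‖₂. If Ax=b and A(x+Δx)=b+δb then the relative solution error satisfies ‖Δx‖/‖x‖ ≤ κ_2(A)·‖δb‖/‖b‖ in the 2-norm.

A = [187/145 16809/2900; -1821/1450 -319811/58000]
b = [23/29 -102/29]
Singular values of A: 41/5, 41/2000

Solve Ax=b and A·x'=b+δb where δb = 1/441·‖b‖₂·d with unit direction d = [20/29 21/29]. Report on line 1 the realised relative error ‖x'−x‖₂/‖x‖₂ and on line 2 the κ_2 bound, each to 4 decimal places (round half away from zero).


0.0041
0.9070

σ_max = 41/5, σ_min = 41/2000
condition number: (41/5) ÷ (41/2000) = 400.0000
worst-case relative error ≤ 400.0000 × 1/441 = 0.9070
solve Ax = b  →  x = [95.2617 -21.0589]
‖b‖ = 3.6056, ‖x‖ = 97.5617
Δx = A⁻¹·δb where δb = 1/441·3.6056·d; ‖Δx‖ = 0.3988
dividing the unrounded norms, ‖Δx‖/‖x‖ = 0.0041
so the bound overstates the realised error by a factor of ≈ 221.8816 (computed from the unrounded values)


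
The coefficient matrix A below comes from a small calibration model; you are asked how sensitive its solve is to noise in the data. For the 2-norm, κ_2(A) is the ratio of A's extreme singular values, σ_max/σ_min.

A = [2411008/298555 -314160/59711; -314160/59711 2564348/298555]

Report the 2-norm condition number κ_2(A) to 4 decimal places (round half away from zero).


4.4375

M = AᵀA = [339512576/3654725 -12817728/146189; -12817728/146189 370793936/3654725]. tr(M)=24493328/126025, det(M)=5473632256/3150625
λ_max, λ_min = (24493328/126025 ± √19582111828224/635292025)/2 = 4624/25, 1183744/126025
σ_max=√(4624/25)=(68/5), σ_min=√(1183744/126025)=(1088/355) → κ = 4.4375


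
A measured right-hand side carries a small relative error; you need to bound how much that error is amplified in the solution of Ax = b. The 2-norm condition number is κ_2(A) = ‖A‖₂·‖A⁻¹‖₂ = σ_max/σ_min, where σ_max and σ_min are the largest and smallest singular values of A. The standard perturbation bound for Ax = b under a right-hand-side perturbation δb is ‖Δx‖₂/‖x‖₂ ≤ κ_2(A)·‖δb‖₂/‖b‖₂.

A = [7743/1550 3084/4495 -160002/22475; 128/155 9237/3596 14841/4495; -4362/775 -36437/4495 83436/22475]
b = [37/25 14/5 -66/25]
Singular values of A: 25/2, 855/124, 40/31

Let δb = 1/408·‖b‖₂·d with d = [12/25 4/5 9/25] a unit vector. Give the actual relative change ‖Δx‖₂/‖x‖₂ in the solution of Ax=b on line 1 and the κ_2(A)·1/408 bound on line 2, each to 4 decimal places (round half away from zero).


σ_max = 25/2, σ_min = 40/31
κ_2(A) = (25/2) / (40/31) = 9.6875
κ_2(A)·‖δb‖/‖b‖ = 0.0237
solve Ax = b  →  x = [1.3840 -0.2989 0.7345]
‖b‖₂ = 4.1231 and ‖x‖₂ = 1.5951
re-solving with b+δb shifts x by Δx of norm 0.0078
realised ‖Δx‖/‖x‖ = 0.0049
tightness: 0.0049 against a bound of 0.0237 (unrounded ratio ≈ 0.2068)

0.0049
0.0237


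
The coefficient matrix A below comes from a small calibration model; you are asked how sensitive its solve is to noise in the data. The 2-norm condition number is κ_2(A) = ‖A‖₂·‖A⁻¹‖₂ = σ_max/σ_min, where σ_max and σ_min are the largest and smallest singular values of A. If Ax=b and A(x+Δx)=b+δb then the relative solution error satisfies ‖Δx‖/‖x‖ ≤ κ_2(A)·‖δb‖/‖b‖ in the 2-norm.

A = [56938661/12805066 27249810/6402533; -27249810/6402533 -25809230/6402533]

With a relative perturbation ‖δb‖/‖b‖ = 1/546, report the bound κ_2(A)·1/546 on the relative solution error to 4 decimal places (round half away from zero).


M = AᵀA = [7386705941281/194969934916 1758716362305/48742483729; 1758716362305/48742483729 1674992269000/48742483729]. tr(M)=16749910841/231831076, det(M)=2088025/57957769
eigenvalues of AᵀA: λ = (tr ± √(tr²−4·det))/2 = 289/4, 28900/57957769
κ_2(A) = √(λ_max/λ_min) = √((289/4) / (28900/57957769)) = 380.6500
worst-case relative error ≤ 380.6500 × 1/546 = 0.6972

0.6972


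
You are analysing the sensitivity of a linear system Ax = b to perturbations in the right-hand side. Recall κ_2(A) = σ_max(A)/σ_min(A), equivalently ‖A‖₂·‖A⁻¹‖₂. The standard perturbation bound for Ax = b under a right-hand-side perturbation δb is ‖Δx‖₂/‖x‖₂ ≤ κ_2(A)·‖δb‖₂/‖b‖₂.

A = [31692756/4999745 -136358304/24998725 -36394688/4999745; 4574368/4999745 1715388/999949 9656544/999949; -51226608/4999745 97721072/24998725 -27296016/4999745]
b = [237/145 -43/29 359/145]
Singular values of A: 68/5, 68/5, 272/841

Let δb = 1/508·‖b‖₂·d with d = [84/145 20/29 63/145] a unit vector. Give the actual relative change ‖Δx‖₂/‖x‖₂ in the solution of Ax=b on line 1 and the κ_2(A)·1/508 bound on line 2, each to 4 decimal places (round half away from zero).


0.0065
0.0828

from the listed singular values, σ₁ = 68/5, σ_n = 272/841
κ_2(A) = (68/5) / (272/841) = 42.0500
perturbation bound = 42.0500·1/508 = 0.0828
solve Ax = b  →  x = [-1.5072 -2.6697 0.4635]
‖b‖ = 3.3166, ‖x‖ = 3.1006
Δx = A⁻¹·δb where δb = 1/508·3.3166·d; ‖Δx‖ = 0.0202
dividing the unrounded norms, ‖Δx‖/‖x‖ = 0.0065
tightness: 0.0065 against a bound of 0.0828 (unrounded ratio ≈ 0.0787)


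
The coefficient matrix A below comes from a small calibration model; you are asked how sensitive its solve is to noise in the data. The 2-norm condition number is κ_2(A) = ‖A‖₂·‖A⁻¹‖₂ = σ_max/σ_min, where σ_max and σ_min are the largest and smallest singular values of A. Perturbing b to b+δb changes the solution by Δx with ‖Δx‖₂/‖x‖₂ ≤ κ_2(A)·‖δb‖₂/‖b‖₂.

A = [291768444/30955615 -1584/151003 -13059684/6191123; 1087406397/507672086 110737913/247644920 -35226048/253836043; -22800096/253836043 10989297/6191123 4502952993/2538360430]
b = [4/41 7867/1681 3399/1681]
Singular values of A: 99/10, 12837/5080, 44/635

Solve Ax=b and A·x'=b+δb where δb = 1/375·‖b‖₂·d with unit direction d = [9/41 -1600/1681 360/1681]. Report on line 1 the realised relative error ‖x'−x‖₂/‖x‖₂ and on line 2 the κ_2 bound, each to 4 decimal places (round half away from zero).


0.0034
0.3810

σ_max = 99/10, σ_min = 44/635
κ = σ_max/σ_min = (99/10)/(44/635) = 142.8750
perturbation bound = 142.8750·1/375 = 0.3810
solve Ax = b  →  x = [-8.8979 40.6716 -40.0063]
‖b‖ = 5.0990, ‖x‖ = 57.7396
Δx = A⁻¹·δb where δb = 1/375·5.0990·d; ‖Δx‖ = 0.1962
dividing the unrounded norms, ‖Δx‖/‖x‖ = 0.0034
tightness: 0.0034 against a bound of 0.3810 (unrounded ratio ≈ 0.0089)


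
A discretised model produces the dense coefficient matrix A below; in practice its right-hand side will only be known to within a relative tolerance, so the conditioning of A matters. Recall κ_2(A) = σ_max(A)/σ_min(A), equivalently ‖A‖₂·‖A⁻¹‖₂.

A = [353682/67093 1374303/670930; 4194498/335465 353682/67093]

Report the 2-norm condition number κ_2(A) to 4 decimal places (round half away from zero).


99.2500

AᵀA = [122609984616/665898025 10216281411/133179605; 10216281411/133179605 85194109161/2663592100]; tr = 136244745/630436, det = 466948881/98505625
solving λ² − 136244745/630436·λ + 466948881/98505625 = 0 gives λ = 21609/100, 86436/3940225
σ_max=√(21609/100)=(147/10), σ_min=√(86436/3940225)=(294/1985) → κ = 99.2500


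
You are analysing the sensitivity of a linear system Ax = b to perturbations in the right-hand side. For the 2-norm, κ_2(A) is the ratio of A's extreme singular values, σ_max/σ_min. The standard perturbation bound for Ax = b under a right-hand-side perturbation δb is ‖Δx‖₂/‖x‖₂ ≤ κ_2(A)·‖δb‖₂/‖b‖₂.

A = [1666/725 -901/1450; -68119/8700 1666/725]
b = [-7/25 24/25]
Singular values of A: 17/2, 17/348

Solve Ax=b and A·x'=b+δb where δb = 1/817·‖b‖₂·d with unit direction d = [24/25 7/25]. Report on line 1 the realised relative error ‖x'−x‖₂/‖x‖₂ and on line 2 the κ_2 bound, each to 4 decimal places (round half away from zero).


0.2130
0.2130

σ_max = 17/2, σ_min = 17/348
κ_2(A) = (17/2) / (17/348) = 174.0000
perturbation bound = 174.0000·1/817 = 0.2130
solve Ax = b  →  x = [-0.1129 0.0329]
‖b‖₂ = 1.0000 and ‖x‖₂ = 0.1176
Δx = A⁻¹·δb where δb = 1/817·1.0000·d; ‖Δx‖ = 0.0251
relative error = 0.2130
realised/bound = 1 exactly: the bound is attained for this b and d


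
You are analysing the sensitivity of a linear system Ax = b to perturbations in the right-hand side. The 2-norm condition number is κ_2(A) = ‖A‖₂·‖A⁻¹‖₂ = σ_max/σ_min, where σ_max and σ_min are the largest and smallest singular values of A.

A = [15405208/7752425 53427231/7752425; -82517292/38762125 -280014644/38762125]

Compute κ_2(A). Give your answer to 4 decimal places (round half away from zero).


M = AᵀA = [15151146631504/1786566390625 51941129968728/1786566390625; 51941129968728/1786566390625 178085524569121/1786566390625]. tr(M)=309178673921/2858506225, det(M)=11424400/114340249
eigenvalues of AᵀA: λ = (tr ± √(tr²−4·det))/2 = 2704/25, 105625/114340249
κ = σ_max/σ_min = (52/5)/(325/10693) = 342.1760

342.1760


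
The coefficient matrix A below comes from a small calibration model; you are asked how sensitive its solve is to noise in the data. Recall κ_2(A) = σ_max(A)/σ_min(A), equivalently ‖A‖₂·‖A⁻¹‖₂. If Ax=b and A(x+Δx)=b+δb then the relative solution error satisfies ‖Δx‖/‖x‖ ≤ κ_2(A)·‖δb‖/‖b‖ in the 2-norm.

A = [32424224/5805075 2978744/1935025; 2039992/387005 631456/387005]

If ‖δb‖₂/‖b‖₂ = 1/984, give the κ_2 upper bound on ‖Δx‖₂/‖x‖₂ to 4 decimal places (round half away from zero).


0.0651

AᵀA = [2363475574336/40070030625 229721583616/13356676875; 229721583616/13356676875 22403487296/4452225625]; tr = 4104171136/64112049, det = 64000000/64112049
λ_max, λ_min = (4104171136/64112049 ± √16827808029031530496/4110354826978401)/2 = 64, 1000000/64112049
so κ_2 = √(64 / (1000000/64112049)) = 64.0560
κ_2(A)·‖δb‖/‖b‖ = 0.0651


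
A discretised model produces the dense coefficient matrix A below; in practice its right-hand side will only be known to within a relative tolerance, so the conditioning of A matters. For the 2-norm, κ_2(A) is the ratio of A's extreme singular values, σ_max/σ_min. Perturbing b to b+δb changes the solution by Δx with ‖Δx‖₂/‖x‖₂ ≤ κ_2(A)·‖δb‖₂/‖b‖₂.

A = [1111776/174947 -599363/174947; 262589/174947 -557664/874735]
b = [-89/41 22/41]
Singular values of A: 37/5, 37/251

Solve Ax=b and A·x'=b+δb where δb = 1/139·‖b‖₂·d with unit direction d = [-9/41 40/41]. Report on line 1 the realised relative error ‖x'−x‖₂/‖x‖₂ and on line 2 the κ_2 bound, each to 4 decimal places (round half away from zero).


σ_max = 37/5, σ_min = 37/251
κ_2(A) = (37/5) / (37/251) = 50.2000
bound on ‖Δx‖/‖x‖: κ·ε = 50.2000·1/139 = 0.3612
solve Ax = b  →  x = [2.9539 6.1129]
‖b‖₂ = 2.2361 and ‖x‖₂ = 6.7892
re-solving with b+δb shifts x by Δx of norm 0.1091
relative error = 0.0161
realised/bound (from unrounded values) ≈ 0.0445

0.0161
0.3612
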